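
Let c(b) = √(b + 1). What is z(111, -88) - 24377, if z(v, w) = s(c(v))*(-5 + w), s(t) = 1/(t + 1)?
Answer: -901918/37 - 124*√7/37 ≈ -24385.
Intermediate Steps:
c(b) = √(1 + b)
s(t) = 1/(1 + t)
z(v, w) = (-5 + w)/(1 + √(1 + v))
z(111, -88) - 24377 = (-5 - 88)/(1 + √(1 + 111)) - 24377 = -93/(1 + √112) - 24377 = -93/(1 + 4*√7) - 24377 = -24377 - 93/(1 + 4*√7)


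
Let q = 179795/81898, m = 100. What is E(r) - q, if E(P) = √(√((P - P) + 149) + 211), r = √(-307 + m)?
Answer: -179795/81898 + √(211 + √149) ≈ 12.745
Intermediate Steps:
r = 3*I*√23 (r = √(-307 + 100) = √(-207) = 3*I*√23 ≈ 14.387*I)
q = 179795/81898 (q = 179795*(1/81898) = 179795/81898 ≈ 2.1954)
E(P) = √(211 + √149) (E(P) = √(√(0 + 149) + 211) = √(√149 + 211) = √(211 + √149))
E(r) - q = √(211 + √149) - 1*179795/81898 = √(211 + √149) - 179795/81898 = -179795/81898 + √(211 + √149)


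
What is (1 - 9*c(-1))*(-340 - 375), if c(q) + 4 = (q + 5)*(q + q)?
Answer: -77935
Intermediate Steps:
c(q) = -4 + 2*q*(5 + q) (c(q) = -4 + (q + 5)*(q + q) = -4 + (5 + q)*(2*q) = -4 + 2*q*(5 + q))
(1 - 9*c(-1))*(-340 - 375) = (1 - 9*(-4 + 2*(-1)² + 10*(-1)))*(-340 - 375) = (1 - 9*(-4 + 2*1 - 10))*(-715) = (1 - 9*(-4 + 2 - 10))*(-715) = (1 - 9*(-12))*(-715) = (1 + 108)*(-715) = 109*(-715) = -77935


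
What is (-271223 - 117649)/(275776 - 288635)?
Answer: 35352/1169 ≈ 30.241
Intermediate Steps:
(-271223 - 117649)/(275776 - 288635) = -388872/(-12859) = -388872*(-1/12859) = 35352/1169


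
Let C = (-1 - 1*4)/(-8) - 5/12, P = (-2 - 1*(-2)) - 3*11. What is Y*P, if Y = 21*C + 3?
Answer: -1947/8 ≈ -243.38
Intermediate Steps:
P = -33 (P = (-2 + 2) - 33 = 0 - 33 = -33)
C = 5/24 (C = (-1 - 4)*(-⅛) - 5*1/12 = -5*(-⅛) - 5/12 = 5/8 - 5/12 = 5/24 ≈ 0.20833)
Y = 59/8 (Y = 21*(5/24) + 3 = 35/8 + 3 = 59/8 ≈ 7.3750)
Y*P = (59/8)*(-33) = -1947/8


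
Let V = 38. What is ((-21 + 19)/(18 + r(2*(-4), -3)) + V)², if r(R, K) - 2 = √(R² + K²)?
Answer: 153413288/106929 + 49544*√73/106929 ≈ 1438.7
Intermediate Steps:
r(R, K) = 2 + √(K² + R²) (r(R, K) = 2 + √(R² + K²) = 2 + √(K² + R²))
((-21 + 19)/(18 + r(2*(-4), -3)) + V)² = ((-21 + 19)/(18 + (2 + √((-3)² + (2*(-4))²))) + 38)² = (-2/(18 + (2 + √(9 + (-8)²))) + 38)² = (-2/(18 + (2 + √(9 + 64))) + 38)² = (-2/(18 + (2 + √73)) + 38)² = (-2/(20 + √73) + 38)² = (38 - 2/(20 + √73))²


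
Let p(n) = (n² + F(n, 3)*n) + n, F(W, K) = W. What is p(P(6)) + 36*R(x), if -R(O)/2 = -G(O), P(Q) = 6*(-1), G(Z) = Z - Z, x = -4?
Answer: 66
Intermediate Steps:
G(Z) = 0
P(Q) = -6
p(n) = n + 2*n² (p(n) = (n² + n*n) + n = (n² + n²) + n = 2*n² + n = n + 2*n²)
R(O) = 0 (R(O) = -(-2)*0 = -2*0 = 0)
p(P(6)) + 36*R(x) = -6*(1 + 2*(-6)) + 36*0 = -6*(1 - 12) + 0 = -6*(-11) + 0 = 66 + 0 = 66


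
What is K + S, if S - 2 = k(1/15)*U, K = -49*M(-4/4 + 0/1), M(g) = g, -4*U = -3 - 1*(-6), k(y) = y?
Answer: 1019/20 ≈ 50.950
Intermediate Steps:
U = -3/4 (U = -(-3 - 1*(-6))/4 = -(-3 + 6)/4 = -1/4*3 = -3/4 ≈ -0.75000)
K = 49 (K = -49*(-4/4 + 0/1) = -49*(-4*1/4 + 0*1) = -49*(-1 + 0) = -49*(-1) = 49)
S = 39/20 (S = 2 - 3/4/15 = 2 + (1/15)*(-3/4) = 2 - 1/20 = 39/20 ≈ 1.9500)
K + S = 49 + 39/20 = 1019/20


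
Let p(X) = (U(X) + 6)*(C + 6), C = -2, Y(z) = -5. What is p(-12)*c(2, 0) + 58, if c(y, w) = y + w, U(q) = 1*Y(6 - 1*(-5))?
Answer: 66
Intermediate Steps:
U(q) = -5 (U(q) = 1*(-5) = -5)
p(X) = 4 (p(X) = (-5 + 6)*(-2 + 6) = 1*4 = 4)
c(y, w) = w + y
p(-12)*c(2, 0) + 58 = 4*(0 + 2) + 58 = 4*2 + 58 = 8 + 58 = 66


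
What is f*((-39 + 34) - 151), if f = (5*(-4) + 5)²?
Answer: -35100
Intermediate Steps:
f = 225 (f = (-20 + 5)² = (-15)² = 225)
f*((-39 + 34) - 151) = 225*((-39 + 34) - 151) = 225*(-5 - 151) = 225*(-156) = -35100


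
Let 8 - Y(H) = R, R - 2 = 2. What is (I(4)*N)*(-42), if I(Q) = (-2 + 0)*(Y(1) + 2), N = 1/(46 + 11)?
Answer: 168/19 ≈ 8.8421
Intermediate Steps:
R = 4 (R = 2 + 2 = 4)
Y(H) = 4 (Y(H) = 8 - 1*4 = 8 - 4 = 4)
N = 1/57 ≈ 0.017544
I(Q) = -12 (I(Q) = (-2 + 0)*(4 + 2) = -2*6 = -12)
(I(4)*N)*(-42) = -12*1/57*(-42) = -4/19*(-42) = 168/19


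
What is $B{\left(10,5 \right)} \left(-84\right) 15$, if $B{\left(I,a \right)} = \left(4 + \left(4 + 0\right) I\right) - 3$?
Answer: $-51660$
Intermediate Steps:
$B{\left(I,a \right)} = 1 + 4 I$ ($B{\left(I,a \right)} = \left(4 + 4 I\right) - 3 = 1 + 4 I$)
$B{\left(10,5 \right)} \left(-84\right) 15 = \left(1 + 4 \cdot 10\right) \left(-84\right) 15 = \left(1 + 40\right) \left(-84\right) 15 = 41 \left(-84\right) 15 = \left(-3444\right) 15 = -51660$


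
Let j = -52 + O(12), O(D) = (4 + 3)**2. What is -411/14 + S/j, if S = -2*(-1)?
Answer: -1261/42 ≈ -30.024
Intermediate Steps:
S = 2
O(D) = 49 (O(D) = 7**2 = 49)
j = -3 (j = -52 + 49 = -3)
-411/14 + S/j = -411/14 + 2/(-3) = -411*1/14 + 2*(-1/3) = -411/14 - 2/3 = -1261/42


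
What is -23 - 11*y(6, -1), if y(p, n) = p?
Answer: -89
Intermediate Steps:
-23 - 11*y(6, -1) = -23 - 11*6 = -23 - 66 = -89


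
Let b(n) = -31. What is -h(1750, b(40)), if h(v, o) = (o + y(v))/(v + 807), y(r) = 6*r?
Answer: -10469/2557 ≈ -4.0943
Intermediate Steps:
h(v, o) = (o + 6*v)/(807 + v) (h(v, o) = (o + 6*v)/(v + 807) = (o + 6*v)/(807 + v))
-h(1750, b(40)) = -(-31 + 6*1750)/(807 + 1750) = -(-31 + 10500)/2557 = -10469/2557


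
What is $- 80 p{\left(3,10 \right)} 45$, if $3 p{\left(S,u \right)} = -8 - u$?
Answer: $21600$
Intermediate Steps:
$p{\left(S,u \right)} = - \frac{8}{3} - \frac{u}{3}$ ($p{\left(S,u \right)} = \frac{-8 - u}{3} = - \frac{8}{3} - \frac{u}{3}$)
$- 80 p{\left(3,10 \right)} 45 = - 80 \left(- \frac{8}{3} - \frac{10}{3}\right) 45 = \left(-80\right) \left(-6\right) 45 = 480 \cdot 45 = 21600$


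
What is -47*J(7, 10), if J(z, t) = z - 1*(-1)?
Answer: -376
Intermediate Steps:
J(z, t) = 1 + z (J(z, t) = z + 1 = 1 + z)
-47*J(7, 10) = -47*(1 + 7) = -47*8 = -376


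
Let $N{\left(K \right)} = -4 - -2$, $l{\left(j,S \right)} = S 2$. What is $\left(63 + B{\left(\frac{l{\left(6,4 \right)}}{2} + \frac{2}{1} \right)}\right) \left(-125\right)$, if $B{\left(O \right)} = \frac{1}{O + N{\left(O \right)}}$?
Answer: $- \frac{31625}{4} \approx -7906.3$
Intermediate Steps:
$l{\left(j,S \right)} = 2 S$
$N{\left(K \right)} = -2$ ($N{\left(K \right)} = -4 + 2 = -2$)
$B{\left(O \right)} = \frac{1}{-2 + O}$ ($B{\left(O \right)} = \frac{1}{O - 2} = \frac{1}{-2 + O}$)
$\left(63 + B{\left(\frac{l{\left(6,4 \right)}}{2} + \frac{2}{1} \right)}\right) \left(-125\right) = \left(63 + \frac{1}{-2 + \left(\frac{2 \cdot 4}{2} + \frac{2}{1}\right)}\right) \left(-125\right) = \left(63 + \frac{1}{-2 + \left(8 \cdot \frac{1}{2} + 2 \cdot 1\right)}\right) \left(-125\right) = \left(63 + \frac{1}{-2 + \left(4 + 2\right)}\right) \left(-125\right) = \left(63 + \frac{1}{-2 + 6}\right) \left(-125\right) = \left(63 + \frac{1}{4}\right) \left(-125\right) = \frac{253}{4} \left(-125\right) = - \frac{31625}{4}$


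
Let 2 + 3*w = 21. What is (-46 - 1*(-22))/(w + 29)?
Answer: -36/53 ≈ -0.67924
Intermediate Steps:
w = 19/3 (w = -2/3 + (1/3)*21 = -2/3 + 7 = 19/3 ≈ 6.3333)
(-46 - 1*(-22))/(w + 29) = (-46 - 1*(-22))/(19/3 + 29) = (-46 + 22)/(106/3) = -24*3/106 = -36/53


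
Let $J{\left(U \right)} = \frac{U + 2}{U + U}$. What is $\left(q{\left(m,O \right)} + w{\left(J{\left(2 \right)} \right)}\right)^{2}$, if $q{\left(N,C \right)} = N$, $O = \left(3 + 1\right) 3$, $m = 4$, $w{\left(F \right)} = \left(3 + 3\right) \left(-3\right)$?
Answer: $196$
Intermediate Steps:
$J{\left(U \right)} = \frac{2 + U}{2 U}$
$w{\left(F \right)} = -18$ ($w{\left(F \right)} = 6 \left(-3\right) = -18$)
$O = 12$ ($O = 4 \cdot 3 = 12$)
$\left(q{\left(m,O \right)} + w{\left(J{\left(2 \right)} \right)}\right)^{2} = \left(4 - 18\right)^{2} = \left(-14\right)^{2} = 196$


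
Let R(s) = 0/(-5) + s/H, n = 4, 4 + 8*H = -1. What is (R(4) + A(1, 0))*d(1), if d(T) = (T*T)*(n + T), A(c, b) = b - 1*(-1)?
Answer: -27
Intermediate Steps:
H = -5/8 (H = -½ + (⅛)*(-1) = -½ - ⅛ = -5/8 ≈ -0.62500)
A(c, b) = 1 + b (A(c, b) = b + 1 = 1 + b)
d(T) = T²*(4 + T) (d(T) = (T*T)*(4 + T) = T²*(4 + T))
R(s) = -8*s/5 (R(s) = 0/(-5) + s/(-5/8) = 0*(-⅕) + s*(-8/5) = 0 - 8*s/5 = -8*s/5)
(R(4) + A(1, 0))*d(1) = (-8/5*4 + (1 + 0))*(1²*(4 + 1)) = (-32/5 + 1)*(1*5) = -27/5*5 = -27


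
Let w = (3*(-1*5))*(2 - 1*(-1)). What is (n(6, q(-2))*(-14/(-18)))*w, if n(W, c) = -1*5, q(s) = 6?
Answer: 175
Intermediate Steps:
n(W, c) = -5
w = -45 (w = (3*(-5))*(2 + 1) = -15*3 = -45)
(n(6, q(-2))*(-14/(-18)))*w = -(-70)/(-18)*(-45) = -(-70)*(-1)/18*(-45) = -5*7/9*(-45) = -35/9*(-45) = 175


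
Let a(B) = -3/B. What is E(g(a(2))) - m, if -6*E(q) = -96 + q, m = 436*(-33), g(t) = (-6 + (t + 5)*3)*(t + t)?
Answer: 57625/4 ≈ 14406.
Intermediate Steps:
g(t) = 2*t*(9 + 3*t) (g(t) = (-6 + (5 + t)*3)*(2*t) = (-6 + (15 + 3*t))*(2*t) = (9 + 3*t)*(2*t) = 2*t*(9 + 3*t))
m = -14388
E(q) = 16 - q/6 (E(q) = -(-96 + q)/6 = 16 - q/6)
E(g(a(2))) - m = (16 - (-3/2)*(3 - 3/2)) - 1*(-14388) = (16 - (-3*½)*(3 - 3*½)) + 14388 = (16 - (-3)*(3 - 3/2)/2) + 14388 = (16 - (-3)*3/(2*2)) + 14388 = (16 - ⅙*(-27/2)) + 14388 = (16 + 9/4) + 14388 = 73/4 + 14388 = 57625/4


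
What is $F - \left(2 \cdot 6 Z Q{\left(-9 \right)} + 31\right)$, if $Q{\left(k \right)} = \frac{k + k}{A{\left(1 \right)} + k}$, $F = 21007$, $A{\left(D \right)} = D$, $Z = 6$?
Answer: $20814$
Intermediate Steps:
$Q{\left(k \right)} = \frac{2 k}{1 + k}$ ($Q{\left(k \right)} = \frac{k + k}{1 + k} = \frac{2 k}{1 + k}$)
$F - \left(2 \cdot 6 Z Q{\left(-9 \right)} + 31\right) = 21007 - \left(2 \cdot 6 \cdot 6 \cdot 2 \left(-9\right) \frac{1}{1 - 9} + 31\right) = 21007 - \left(12 \cdot 6 \cdot 2 \left(-9\right) \frac{1}{-8} + 31\right) = 21007 - \left(72 \cdot 2 \left(-9\right) \left(- \frac{1}{8}\right) + 31\right) = 21007 - \left(72 \cdot \frac{9}{4} + 31\right) = 21007 - \left(162 + 31\right) = 21007 - 193 = 20814$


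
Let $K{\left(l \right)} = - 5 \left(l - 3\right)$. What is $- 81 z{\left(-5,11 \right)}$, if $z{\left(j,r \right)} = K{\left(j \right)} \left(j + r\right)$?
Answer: $-19440$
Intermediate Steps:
$K{\left(l \right)} = 15 - 5 l$ ($K{\left(l \right)} = - 5 \left(-3 + l\right) = 15 - 5 l$)
$z{\left(j,r \right)} = \left(15 - 5 j\right) \left(j + r\right)$
$- 81 z{\left(-5,11 \right)} = - 81 \left(- 5 \left(-3 - 5\right) \left(-5 + 11\right)\right) = - 81 \left(\left(-5\right) \left(-8\right) 6\right) = \left(-81\right) 240 = -19440$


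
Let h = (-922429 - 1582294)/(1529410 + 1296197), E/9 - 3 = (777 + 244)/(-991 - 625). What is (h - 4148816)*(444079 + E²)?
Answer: -13608899700327050779952555/7378948353792 ≈ -1.8443e+12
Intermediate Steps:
E = 34443/1616 (E = 27 + 9*((777 + 244)/(-991 - 625)) = 27 + 9*(1021/(-1616)) = 27 + 9*(1021*(-1/1616)) = 27 + 9*(-1021/1616) = 27 - 9189/1616 = 34443/1616 ≈ 21.314)
h = -2504723/2825607 ≈ -0.88644
(h - 4148816)*(444079 + E²) = (-2504723/2825607 - 4148816)*(444079 + (34443/1616)²) = -11722926036035*(444079 + 1186320249/2611456)/2825607 = -11722926036035/2825607*1160879089273/2611456 = -13608899700327050779952555/7378948353792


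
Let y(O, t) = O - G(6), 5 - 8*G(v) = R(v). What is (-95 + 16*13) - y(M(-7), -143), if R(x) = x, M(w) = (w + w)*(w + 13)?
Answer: 1575/8 ≈ 196.88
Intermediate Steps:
M(w) = 2*w*(13 + w) (M(w) = (2*w)*(13 + w) = 2*w*(13 + w))
G(v) = 5/8 - v/8
y(O, t) = 1/8 + O (y(O, t) = O - (5/8 - 1/8*6) = O - (5/8 - 3/4) = O - 1*(-1/8) = O + 1/8 = 1/8 + O)
(-95 + 16*13) - y(M(-7), -143) = (-95 + 16*13) - (1/8 + 2*(-7)*(13 - 7)) = (-95 + 208) - (1/8 + 2*(-7)*6) = 113 - (1/8 - 84) = 113 - 1*(-671/8) = 113 + 671/8 = 1575/8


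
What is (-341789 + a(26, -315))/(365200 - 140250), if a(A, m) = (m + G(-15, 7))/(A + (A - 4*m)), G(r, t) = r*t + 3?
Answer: -89685517/59026880 ≈ -1.5194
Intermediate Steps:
G(r, t) = 3 + r*t
a(A, m) = (-102 + m)/(-4*m + 2*A) (a(A, m) = (m + (3 - 15*7))/(A + (A - 4*m)) = (m + (3 - 105))/(-4*m + 2*A) = (m - 102)/(-4*m + 2*A) = (-102 + m)/(-4*m + 2*A))
(-341789 + a(26, -315))/(365200 - 140250) = (-341789 + (-102 - 315)/(2*(26 - 2*(-315))))/(365200 - 140250) = (-341789 + (½)*(-417)/(26 + 630))/224950 = (-341789 + (½)*(-417)/656)*(1/224950) = (-341789 + (½)*(1/656)*(-417))*(1/224950) = (-341789 - 417/1312)*(1/224950) = -448427585/1312*1/224950 = -89685517/59026880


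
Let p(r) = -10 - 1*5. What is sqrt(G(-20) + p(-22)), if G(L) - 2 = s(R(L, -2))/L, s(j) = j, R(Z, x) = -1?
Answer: I*sqrt(1295)/10 ≈ 3.5986*I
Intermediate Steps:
p(r) = -15 (p(r) = -10 - 5 = -15)
G(L) = 2 - 1/L
sqrt(G(-20) + p(-22)) = sqrt((2 - 1/(-20)) - 15) = sqrt((2 - 1*(-1/20)) - 15) = sqrt((2 + 1/20) - 15) = sqrt(41/20 - 15) = sqrt(-259/20) = I*sqrt(1295)/10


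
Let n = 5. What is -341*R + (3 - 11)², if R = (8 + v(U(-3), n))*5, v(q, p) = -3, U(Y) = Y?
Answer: -8461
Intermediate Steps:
R = 25 (R = (8 - 3)*5 = 5*5 = 25)
-341*R + (3 - 11)² = -341*25 + (3 - 11)² = -8525 + (-8)² = -8525 + 64 = -8461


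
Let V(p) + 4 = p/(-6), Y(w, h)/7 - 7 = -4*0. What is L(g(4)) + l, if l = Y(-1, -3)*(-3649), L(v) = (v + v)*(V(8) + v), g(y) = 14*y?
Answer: -519379/3 ≈ -1.7313e+5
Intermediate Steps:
Y(w, h) = 49 (Y(w, h) = 49 + 7*(-4*0) = 49 + 7*0 = 49 + 0 = 49)
V(p) = -4 - p/6 (V(p) = -4 + p/(-6) = -4 + p*(-⅙) = -4 - p/6)
L(v) = 2*v*(-16/3 + v) (L(v) = (v + v)*((-4 - ⅙*8) + v) = (2*v)*((-4 - 4/3) + v) = (2*v)*(-16/3 + v) = 2*v*(-16/3 + v))
l = -178801 (l = 49*(-3649) = -178801)
L(g(4)) + l = 2*(14*4)*(-16 + 3*(14*4))/3 - 178801 = (⅔)*56*(-16 + 3*56) - 178801 = (⅔)*56*(-16 + 168) - 178801 = (⅔)*56*152 - 178801 = 17024/3 - 178801 = -519379/3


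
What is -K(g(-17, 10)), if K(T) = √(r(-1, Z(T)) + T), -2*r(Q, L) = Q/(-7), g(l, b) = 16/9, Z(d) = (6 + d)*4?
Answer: -√3010/42 ≈ -1.3063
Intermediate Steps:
Z(d) = 24 + 4*d
g(l, b) = 16/9 (g(l, b) = 16*(⅑) = 16/9)
r(Q, L) = Q/14 (r(Q, L) = -Q/(2*(-7)) = -Q*(-1)/(2*7) = -(-1)*Q/14 = Q/14)
K(T) = √(-1/14 + T) (K(T) = √((1/14)*(-1) + T) = √(-1/14 + T))
-K(g(-17, 10)) = -√(-14 + 196*(16/9))/14 = -√(-14 + 3136/9)/14 = -√(3010/9)/14 = -√3010/3/14 = -√3010/42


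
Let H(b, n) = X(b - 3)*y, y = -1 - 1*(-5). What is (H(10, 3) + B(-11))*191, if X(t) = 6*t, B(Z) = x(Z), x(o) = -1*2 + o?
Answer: 29605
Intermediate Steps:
x(o) = -2 + o
B(Z) = -2 + Z
y = 4 (y = -1 + 5 = 4)
H(b, n) = -72 + 24*b (H(b, n) = (6*(b - 3))*4 = (6*(-3 + b))*4 = (-18 + 6*b)*4 = -72 + 24*b)
(H(10, 3) + B(-11))*191 = ((-72 + 24*10) + (-2 - 11))*191 = ((-72 + 240) - 13)*191 = (168 - 13)*191 = 155*191 = 29605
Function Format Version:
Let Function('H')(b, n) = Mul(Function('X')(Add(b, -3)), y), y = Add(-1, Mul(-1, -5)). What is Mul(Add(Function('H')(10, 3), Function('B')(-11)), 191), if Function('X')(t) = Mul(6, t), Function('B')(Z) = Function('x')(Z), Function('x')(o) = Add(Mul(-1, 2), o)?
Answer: 29605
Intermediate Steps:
Function('x')(o) = Add(-2, o)
Function('B')(Z) = Add(-2, Z)
y = 4 (y = Add(-1, 5) = 4)
Function('H')(b, n) = Add(-72, Mul(24, b)) (Function('H')(b, n) = Mul(Mul(6, Add(b, -3)), 4) = Mul(Mul(6, Add(-3, b)), 4) = Mul(Add(-18, Mul(6, b)), 4) = Add(-72, Mul(24, b)))
Mul(Add(Function('H')(10, 3), Function('B')(-11)), 191) = Mul(Add(Add(-72, Mul(24, 10)), Add(-2, -11)), 191) = Mul(Add(Add(-72, 240), -13), 191) = Mul(Add(168, -13), 191) = Mul(155, 191) = 29605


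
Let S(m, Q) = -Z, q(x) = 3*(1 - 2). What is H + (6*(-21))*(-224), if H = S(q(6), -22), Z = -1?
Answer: 28225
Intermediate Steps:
q(x) = -3 (q(x) = 3*(-1) = -3)
S(m, Q) = 1 (S(m, Q) = -1*(-1) = 1)
H = 1
H + (6*(-21))*(-224) = 1 + (6*(-21))*(-224) = 1 - 126*(-224) = 1 + 28224 = 28225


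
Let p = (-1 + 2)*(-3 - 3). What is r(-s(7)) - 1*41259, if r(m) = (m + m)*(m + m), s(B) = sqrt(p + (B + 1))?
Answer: -41251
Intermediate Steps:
p = -6 (p = 1*(-6) = -6)
s(B) = sqrt(-5 + B) (s(B) = sqrt(-6 + (B + 1)) = sqrt(-6 + (1 + B)) = sqrt(-5 + B))
r(m) = 4*m**2 (r(m) = (2*m)*(2*m) = 4*m**2)
r(-s(7)) - 1*41259 = 4*(-sqrt(-5 + 7))**2 - 1*41259 = 4*(-sqrt(2))**2 - 41259 = 4*2 - 41259 = 8 - 41259 = -41251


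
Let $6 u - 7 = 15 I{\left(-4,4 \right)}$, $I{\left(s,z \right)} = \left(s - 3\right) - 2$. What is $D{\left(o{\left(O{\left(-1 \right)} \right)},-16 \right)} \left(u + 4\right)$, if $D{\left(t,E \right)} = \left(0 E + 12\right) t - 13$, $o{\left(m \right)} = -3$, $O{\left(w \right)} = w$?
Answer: $\frac{2548}{3} \approx 849.33$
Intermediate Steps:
$I{\left(s,z \right)} = -5 + s$ ($I{\left(s,z \right)} = \left(-3 + s\right) - 2 = -5 + s$)
$u = - \frac{64}{3}$ ($u = \frac{7}{6} + \frac{15 \left(-5 - 4\right)}{6} = \frac{7}{6} + \frac{15 \left(-9\right)}{6} = \frac{7}{6} + \frac{1}{6} \left(-135\right) = \frac{7}{6} - \frac{45}{2} = - \frac{64}{3} \approx -21.333$)
$D{\left(t,E \right)} = -13 + 12 t$ ($D{\left(t,E \right)} = \left(0 + 12\right) t - 13 = 12 t - 13 = -13 + 12 t$)
$D{\left(o{\left(O{\left(-1 \right)} \right)},-16 \right)} \left(u + 4\right) = \left(-13 + 12 \left(-3\right)\right) \left(- \frac{64}{3} + 4\right) = \left(-13 - 36\right) \left(- \frac{52}{3}\right) = \left(-49\right) \left(- \frac{52}{3}\right) = \frac{2548}{3}$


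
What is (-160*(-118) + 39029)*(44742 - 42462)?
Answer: 132032520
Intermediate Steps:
(-160*(-118) + 39029)*(44742 - 42462) = (18880 + 39029)*2280 = 57909*2280 = 132032520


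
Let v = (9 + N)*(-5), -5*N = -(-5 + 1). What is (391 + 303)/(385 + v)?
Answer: 347/172 ≈ 2.0174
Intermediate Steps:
N = -4/5 (N = -(-1)*(-5 + 1)/5 = -(-1)*(-4)/5 = -1/5*4 = -4/5 ≈ -0.80000)
v = -41 (v = (9 - 4/5)*(-5) = (41/5)*(-5) = -41)
(391 + 303)/(385 + v) = (391 + 303)/(385 - 41) = 694/344 = 694*(1/344) = 347/172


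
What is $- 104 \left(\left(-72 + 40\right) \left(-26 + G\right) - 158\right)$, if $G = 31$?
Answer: $33072$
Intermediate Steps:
$- 104 \left(\left(-72 + 40\right) \left(-26 + G\right) - 158\right) = - 104 \left(\left(-72 + 40\right) \left(-26 + 31\right) - 158\right) = - 104 \left(\left(-32\right) 5 - 158\right) = - 104 \left(-160 - 158\right) = \left(-104\right) \left(-318\right) = 33072$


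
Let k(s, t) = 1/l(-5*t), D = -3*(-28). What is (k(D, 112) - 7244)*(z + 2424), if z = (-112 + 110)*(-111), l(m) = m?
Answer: -766705149/40 ≈ -1.9168e+7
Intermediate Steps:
D = 84
z = 222 (z = -2*(-111) = 222)
k(s, t) = -1/(5*t) (k(s, t) = 1/(-5*t) = -1/(5*t))
(k(D, 112) - 7244)*(z + 2424) = (-⅕/112 - 7244)*(222 + 2424) = (-⅕*1/112 - 7244)*2646 = (-1/560 - 7244)*2646 = -4056641/560*2646 = -766705149/40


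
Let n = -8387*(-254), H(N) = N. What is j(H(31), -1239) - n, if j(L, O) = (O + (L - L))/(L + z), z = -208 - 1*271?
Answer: -136338895/64 ≈ -2.1303e+6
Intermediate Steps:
z = -479 (z = -208 - 271 = -479)
j(L, O) = O/(-479 + L) (j(L, O) = (O + (L - L))/(L - 479) = (O + 0)/(-479 + L) = O/(-479 + L))
n = 2130298
j(H(31), -1239) - n = -1239/(-479 + 31) - 1*2130298 = -1239/(-448) - 2130298 = -1239*(-1/448) - 2130298 = 177/64 - 2130298 = -136338895/64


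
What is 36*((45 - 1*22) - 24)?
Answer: -36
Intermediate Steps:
36*((45 - 1*22) - 24) = 36*((45 - 22) - 24) = 36*(23 - 24) = 36*(-1) = -36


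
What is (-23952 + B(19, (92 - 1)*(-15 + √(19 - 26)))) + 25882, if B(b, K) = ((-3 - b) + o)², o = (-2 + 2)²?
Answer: 2414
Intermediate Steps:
o = 0 (o = 0² = 0)
B(b, K) = (-3 - b)² (B(b, K) = ((-3 - b) + 0)² = (-3 - b)²)
(-23952 + B(19, (92 - 1)*(-15 + √(19 - 26)))) + 25882 = (-23952 + (3 + 19)²) + 25882 = (-23952 + 22²) + 25882 = (-23952 + 484) + 25882 = -23468 + 25882 = 2414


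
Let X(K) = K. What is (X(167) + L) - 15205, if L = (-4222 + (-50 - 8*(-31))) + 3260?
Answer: -15802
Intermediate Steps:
L = -764 (L = (-4222 + (-50 + 248)) + 3260 = (-4222 + 198) + 3260 = -4024 + 3260 = -764)
(X(167) + L) - 15205 = (167 - 764) - 15205 = -597 - 15205 = -15802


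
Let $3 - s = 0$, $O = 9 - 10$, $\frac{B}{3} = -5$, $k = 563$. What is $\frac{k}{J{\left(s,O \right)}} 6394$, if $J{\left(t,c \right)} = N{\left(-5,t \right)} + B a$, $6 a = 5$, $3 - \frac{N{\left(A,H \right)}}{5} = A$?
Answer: $\frac{7199644}{55} \approx 1.309 \cdot 10^{5}$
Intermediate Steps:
$N{\left(A,H \right)} = 15 - 5 A$
$a = \frac{5}{6}$ ($a = \frac{1}{6} \cdot 5 = \frac{5}{6} \approx 0.83333$)
$B = -15$ ($B = 3 \left(-5\right) = -15$)
$O = -1$ ($O = 9 - 10 = -1$)
$s = 3$ ($s = 3 - 0 = 3 + 0 = 3$)
$J{\left(t,c \right)} = \frac{55}{2}$ ($J{\left(t,c \right)} = \left(15 - -25\right) - \frac{25}{2} = \left(15 + 25\right) - \frac{25}{2} = 40 - \frac{25}{2} = \frac{55}{2}$)
$\frac{k}{J{\left(s,O \right)}} 6394 = \frac{563}{\frac{55}{2}} \cdot 6394 = 563 \cdot \frac{2}{55} \cdot 6394 = \frac{1126}{55} \cdot 6394 = \frac{7199644}{55}$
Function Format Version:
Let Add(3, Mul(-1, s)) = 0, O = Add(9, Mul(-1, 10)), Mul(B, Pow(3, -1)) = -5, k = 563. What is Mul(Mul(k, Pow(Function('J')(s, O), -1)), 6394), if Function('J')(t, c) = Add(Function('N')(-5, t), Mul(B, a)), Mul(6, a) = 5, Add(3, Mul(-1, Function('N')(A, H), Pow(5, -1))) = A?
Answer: Rational(7199644, 55) ≈ 1.3090e+5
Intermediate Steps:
Function('N')(A, H) = Add(15, Mul(-5, A))
a = Rational(5, 6) (a = Mul(Rational(1, 6), 5) = Rational(5, 6) ≈ 0.83333)
B = -15 (B = Mul(3, -5) = -15)
O = -1 (O = Add(9, -10) = -1)
s = 3 (s = Add(3, Mul(-1, 0)) = Add(3, 0) = 3)
Function('J')(t, c) = Rational(55, 2) (Function('J')(t, c) = Add(Add(15, Mul(-5, -5)), Mul(-15, Rational(5, 6))) = Add(Add(15, 25), Rational(-25, 2)) = Add(40, Rational(-25, 2)) = Rational(55, 2))
Mul(Mul(k, Pow(Function('J')(s, O), -1)), 6394) = Mul(Mul(563, Pow(Rational(55, 2), -1)), 6394) = Mul(Mul(563, Rational(2, 55)), 6394) = Mul(Rational(1126, 55), 6394) = Rational(7199644, 55)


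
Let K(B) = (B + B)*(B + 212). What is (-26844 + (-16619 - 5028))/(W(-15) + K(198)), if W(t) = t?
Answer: -48491/162345 ≈ -0.29869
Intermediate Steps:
K(B) = 2*B*(212 + B) (K(B) = (2*B)*(212 + B) = 2*B*(212 + B))
(-26844 + (-16619 - 5028))/(W(-15) + K(198)) = (-26844 + (-16619 - 5028))/(-15 + 2*198*(212 + 198)) = (-26844 - 21647)/(-15 + 2*198*410) = -48491/(-15 + 162360) = -48491/162345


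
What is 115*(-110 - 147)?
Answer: -29555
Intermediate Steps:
115*(-110 - 147) = 115*(-257) = -29555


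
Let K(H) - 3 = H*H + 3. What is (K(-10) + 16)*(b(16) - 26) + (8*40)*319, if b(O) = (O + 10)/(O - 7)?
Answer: 893344/9 ≈ 99261.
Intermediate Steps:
K(H) = 6 + H**2 (K(H) = 3 + (H*H + 3) = 3 + (H**2 + 3) = 3 + (3 + H**2) = 6 + H**2)
b(O) = (10 + O)/(-7 + O)
(K(-10) + 16)*(b(16) - 26) + (8*40)*319 = ((6 + (-10)**2) + 16)*((10 + 16)/(-7 + 16) - 26) + (8*40)*319 = ((6 + 100) + 16)*(26/9 - 26) + 320*319 = (106 + 16)*((1/9)*26 - 26) + 102080 = 122*(26/9 - 26) + 102080 = 122*(-208/9) + 102080 = -25376/9 + 102080 = 893344/9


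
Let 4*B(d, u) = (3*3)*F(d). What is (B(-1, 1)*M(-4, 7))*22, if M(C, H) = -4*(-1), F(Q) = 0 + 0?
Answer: 0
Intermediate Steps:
F(Q) = 0
M(C, H) = 4
B(d, u) = 0 (B(d, u) = ((3*3)*0)/4 = (9*0)/4 = (¼)*0 = 0)
(B(-1, 1)*M(-4, 7))*22 = (0*4)*22 = 0*22 = 0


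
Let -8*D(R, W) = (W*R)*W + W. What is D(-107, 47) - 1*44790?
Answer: -30501/2 ≈ -15251.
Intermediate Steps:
D(R, W) = -W/8 - R*W²/8 (D(R, W) = -((W*R)*W + W)/8 = -((R*W)*W + W)/8 = -(R*W² + W)/8 = -(W + R*W²)/8 = -W/8 - R*W²/8)
D(-107, 47) - 1*44790 = -⅛*47*(1 - 107*47) - 1*44790 = -⅛*47*(1 - 5029) - 44790 = -⅛*47*(-5028) - 44790 = 59079/2 - 44790 = -30501/2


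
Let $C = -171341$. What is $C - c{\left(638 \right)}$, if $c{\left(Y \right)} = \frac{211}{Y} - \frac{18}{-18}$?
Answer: $- \frac{109316407}{638} \approx -1.7134 \cdot 10^{5}$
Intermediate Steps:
$c{\left(Y \right)} = 1 + \frac{211}{Y}$ ($c{\left(Y \right)} = \frac{211}{Y} - -1 = \frac{211}{Y} + 1 = 1 + \frac{211}{Y}$)
$C - c{\left(638 \right)} = -171341 - \frac{211 + 638}{638} = -171341 - \frac{1}{638} \cdot 849 = -171341 - \frac{849}{638} = - \frac{109316407}{638}$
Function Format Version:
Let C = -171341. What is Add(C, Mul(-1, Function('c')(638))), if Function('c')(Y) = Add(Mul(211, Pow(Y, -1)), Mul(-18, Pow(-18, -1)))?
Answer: Rational(-109316407, 638) ≈ -1.7134e+5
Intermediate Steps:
Function('c')(Y) = Add(1, Mul(211, Pow(Y, -1))) (Function('c')(Y) = Add(Mul(211, Pow(Y, -1)), Mul(-18, Rational(-1, 18))) = Add(Mul(211, Pow(Y, -1)), 1) = Add(1, Mul(211, Pow(Y, -1))))
Add(C, Mul(-1, Function('c')(638))) = Add(-171341, Mul(-1, Mul(Pow(638, -1), Add(211, 638)))) = Add(-171341, Mul(-1, Mul(Rational(1, 638), 849))) = Add(-171341, Mul(-1, Rational(849, 638))) = Add(-171341, Rational(-849, 638)) = Rational(-109316407, 638)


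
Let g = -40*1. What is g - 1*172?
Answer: -212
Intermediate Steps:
g = -40
g - 1*172 = -40 - 1*172 = -40 - 172 = -212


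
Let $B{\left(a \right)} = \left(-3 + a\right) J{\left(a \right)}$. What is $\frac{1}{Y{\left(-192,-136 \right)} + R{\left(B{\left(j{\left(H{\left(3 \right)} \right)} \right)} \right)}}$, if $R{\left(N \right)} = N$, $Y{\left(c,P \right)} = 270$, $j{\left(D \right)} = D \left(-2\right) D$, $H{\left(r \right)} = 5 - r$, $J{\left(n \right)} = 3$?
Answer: $\frac{1}{237} \approx 0.0042194$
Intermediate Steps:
$j{\left(D \right)} = - 2 D^{2}$ ($j{\left(D \right)} = - 2 D D = - 2 D^{2}$)
$B{\left(a \right)} = -9 + 3 a$ ($B{\left(a \right)} = \left(-3 + a\right) 3 = -9 + 3 a$)
$\frac{1}{Y{\left(-192,-136 \right)} + R{\left(B{\left(j{\left(H{\left(3 \right)} \right)} \right)} \right)}} = \frac{1}{270 + \left(-9 + 3 \left(- 2 \left(5 - 3\right)^{2}\right)\right)} = \frac{1}{270 + \left(-9 + 3 \left(- 2 \cdot 2^{2}\right)\right)} = \frac{1}{270 + \left(-9 + 3 \left(\left(-2\right) 4\right)\right)} = \frac{1}{270 + \left(-9 + 3 \left(-8\right)\right)} = \frac{1}{270 - 33} = \frac{1}{237}$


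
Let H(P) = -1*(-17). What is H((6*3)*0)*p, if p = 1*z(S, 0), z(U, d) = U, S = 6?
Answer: 102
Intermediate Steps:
H(P) = 17
p = 6 (p = 1*6 = 6)
H((6*3)*0)*p = 17*6 = 102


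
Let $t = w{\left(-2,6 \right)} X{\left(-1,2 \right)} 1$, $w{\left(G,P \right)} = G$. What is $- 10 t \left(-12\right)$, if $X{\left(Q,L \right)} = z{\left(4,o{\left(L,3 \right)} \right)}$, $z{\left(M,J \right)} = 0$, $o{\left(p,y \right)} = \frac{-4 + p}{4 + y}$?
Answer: $0$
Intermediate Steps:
$o{\left(p,y \right)} = \frac{-4 + p}{4 + y}$
$X{\left(Q,L \right)} = 0$
$t = 0$ ($t = \left(-2\right) 0 \cdot 1 = 0 \cdot 1 = 0$)
$- 10 t \left(-12\right) = \left(-10\right) 0 \left(-12\right) = 0 \left(-12\right) = 0$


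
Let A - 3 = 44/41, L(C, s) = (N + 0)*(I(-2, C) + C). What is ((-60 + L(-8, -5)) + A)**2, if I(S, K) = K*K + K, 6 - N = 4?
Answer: 2699449/1681 ≈ 1605.9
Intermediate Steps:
N = 2 (N = 6 - 1*4 = 6 - 4 = 2)
I(S, K) = K + K**2 (I(S, K) = K**2 + K = K + K**2)
L(C, s) = 2*C + 2*C*(1 + C) (L(C, s) = (2 + 0)*(C*(1 + C) + C) = 2*(C + C*(1 + C)) = 2*C + 2*C*(1 + C))
A = 167/41 (A = 3 + 44/41 = 167/41 ≈ 4.0732)
((-60 + L(-8, -5)) + A)**2 = ((-60 + 2*(-8)*(2 - 8)) + 167/41)**2 = ((-60 + 2*(-8)*(-6)) + 167/41)**2 = ((-60 + 96) + 167/41)**2 = (36 + 167/41)**2 = (1643/41)**2 = 2699449/1681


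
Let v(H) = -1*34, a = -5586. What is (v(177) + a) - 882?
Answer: -6502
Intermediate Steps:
v(H) = -34
(v(177) + a) - 882 = (-34 - 5586) - 882 = -5620 - 882 = -6502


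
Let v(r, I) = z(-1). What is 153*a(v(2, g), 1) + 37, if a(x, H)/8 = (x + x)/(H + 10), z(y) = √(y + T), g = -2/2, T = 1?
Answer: 37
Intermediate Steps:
g = -1 (g = -2*½ = -1)
z(y) = √(1 + y) (z(y) = √(y + 1) = √(1 + y))
v(r, I) = 0 (v(r, I) = √(1 - 1) = √0 = 0)
a(x, H) = 16*x/(10 + H) (a(x, H) = 8*((x + x)/(H + 10)) = 8*((2*x)/(10 + H)) = 8*(2*x/(10 + H)) = 16*x/(10 + H))
153*a(v(2, g), 1) + 37 = 153*(16*0/(10 + 1)) + 37 = 153*(16*0/11) + 37 = 153*(16*0*(1/11)) + 37 = 153*0 + 37 = 0 + 37 = 37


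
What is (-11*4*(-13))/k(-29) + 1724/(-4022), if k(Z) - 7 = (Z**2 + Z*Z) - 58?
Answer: -255630/3279941 ≈ -0.077937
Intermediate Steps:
k(Z) = -51 + 2*Z**2 (k(Z) = 7 + ((Z**2 + Z*Z) - 58) = 7 + ((Z**2 + Z**2) - 58) = 7 + (2*Z**2 - 58) = 7 + (-58 + 2*Z**2) = -51 + 2*Z**2)
(-11*4*(-13))/k(-29) + 1724/(-4022) = (-11*4*(-13))/(-51 + 2*(-29)**2) + 1724/(-4022) = (-44*(-13))/(-51 + 2*841) + 1724*(-1/4022) = 572/(-51 + 1682) - 862/2011 = 572/1631 - 862/2011 = -255630/3279941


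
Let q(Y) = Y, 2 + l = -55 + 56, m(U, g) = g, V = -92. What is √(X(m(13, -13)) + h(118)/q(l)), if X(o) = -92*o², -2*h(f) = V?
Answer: I*√15594 ≈ 124.88*I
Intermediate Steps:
l = -1 (l = -2 + (-55 + 56) = -2 + 1 = -1)
h(f) = 46 (h(f) = -½*(-92) = 46)
√(X(m(13, -13)) + h(118)/q(l)) = √(-92*(-13)² + 46/(-1)) = √(-92*169 + 46*(-1)) = √(-15548 - 46) = √(-15594) = I*√15594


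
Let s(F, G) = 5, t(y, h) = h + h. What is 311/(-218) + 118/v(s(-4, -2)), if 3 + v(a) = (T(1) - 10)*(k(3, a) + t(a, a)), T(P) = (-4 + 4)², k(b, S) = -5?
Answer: -42207/11554 ≈ -3.6530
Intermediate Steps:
t(y, h) = 2*h
T(P) = 0 (T(P) = 0² = 0)
v(a) = 47 - 20*a (v(a) = -3 + (0 - 10)*(-5 + 2*a) = -3 - 10*(-5 + 2*a) = -3 + (50 - 20*a) = 47 - 20*a)
311/(-218) + 118/v(s(-4, -2)) = 311/(-218) + 118/(47 - 20*5) = 311*(-1/218) + 118/(47 - 100) = -311/218 + 118/(-53) = -311/218 + 118*(-1/53) = -311/218 - 118/53 = -42207/11554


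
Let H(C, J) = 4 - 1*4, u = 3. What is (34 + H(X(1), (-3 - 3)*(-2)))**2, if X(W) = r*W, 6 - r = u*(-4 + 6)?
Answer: 1156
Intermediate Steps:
r = 0 (r = 6 - 3*(-4 + 6) = 6 - 3*2 = 6 - 1*6 = 6 - 6 = 0)
X(W) = 0 (X(W) = 0*W = 0)
H(C, J) = 0 (H(C, J) = 4 - 4 = 0)
(34 + H(X(1), (-3 - 3)*(-2)))**2 = (34 + 0)**2 = 34**2 = 1156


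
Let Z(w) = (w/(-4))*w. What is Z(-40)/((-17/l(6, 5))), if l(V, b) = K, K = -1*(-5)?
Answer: 2000/17 ≈ 117.65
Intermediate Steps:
K = 5
l(V, b) = 5
Z(w) = -w**2/4 (Z(w) = (w*(-1/4))*w = (-w/4)*w = -w**2/4)
Z(-40)/((-17/l(6, 5))) = (-1/4*(-40)**2)/((-17/5)) = (-1/4*1600)/((-17*1/5)) = -400/(-17/5) = -400*(-5/17) = 2000/17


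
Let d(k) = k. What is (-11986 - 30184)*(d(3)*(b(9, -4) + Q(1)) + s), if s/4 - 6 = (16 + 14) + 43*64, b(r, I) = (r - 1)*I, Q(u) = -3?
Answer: -465851990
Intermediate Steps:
b(r, I) = I*(-1 + r) (b(r, I) = (-1 + r)*I = I*(-1 + r))
s = 11152 (s = 24 + 4*((16 + 14) + 43*64) = 24 + 4*(30 + 2752) = 24 + 4*2782 = 24 + 11128 = 11152)
(-11986 - 30184)*(d(3)*(b(9, -4) + Q(1)) + s) = (-11986 - 30184)*(3*(-4*(-1 + 9) - 3) + 11152) = -42170*(3*(-4*8 - 3) + 11152) = -42170*(3*(-32 - 3) + 11152) = -42170*(3*(-35) + 11152) = -42170*(-105 + 11152) = -42170*11047 = -465851990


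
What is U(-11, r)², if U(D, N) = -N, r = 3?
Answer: 9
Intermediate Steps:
U(-11, r)² = (-1*3)² = (-3)² = 9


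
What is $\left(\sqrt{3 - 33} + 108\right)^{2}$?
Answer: $\left(108 + i \sqrt{30}\right)^{2} \approx 11634.0 + 1183.1 i$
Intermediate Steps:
$\left(\sqrt{3 - 33} + 108\right)^{2} = \left(\sqrt{-30} + 108\right)^{2} = \left(i \sqrt{30} + 108\right)^{2} = \left(108 + i \sqrt{30}\right)^{2}$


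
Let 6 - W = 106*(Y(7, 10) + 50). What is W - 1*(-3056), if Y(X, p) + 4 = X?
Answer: -2556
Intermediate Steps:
Y(X, p) = -4 + X
W = -5612 (W = 6 - 106*((-4 + 7) + 50) = 6 - 106*(3 + 50) = 6 - 106*53 = 6 - 1*5618 = 6 - 5618 = -5612)
W - 1*(-3056) = -5612 - 1*(-3056) = -5612 + 3056 = -2556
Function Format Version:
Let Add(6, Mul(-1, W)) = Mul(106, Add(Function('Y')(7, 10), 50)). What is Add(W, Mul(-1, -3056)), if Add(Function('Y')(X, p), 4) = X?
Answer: -2556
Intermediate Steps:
Function('Y')(X, p) = Add(-4, X)
W = -5612 (W = Add(6, Mul(-1, Mul(106, Add(Add(-4, 7), 50)))) = Add(6, Mul(-1, Mul(106, Add(3, 50)))) = Add(6, Mul(-1, Mul(106, 53))) = Add(6, Mul(-1, 5618)) = Add(6, -5618) = -5612)
Add(W, Mul(-1, -3056)) = Add(-5612, Mul(-1, -3056)) = Add(-5612, 3056) = -2556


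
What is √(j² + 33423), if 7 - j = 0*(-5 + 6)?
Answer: 8*√523 ≈ 182.95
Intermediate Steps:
j = 7 (j = 7 - 0*(-5 + 6) = 7 - 0 = 7 - 1*0 = 7 + 0 = 7)
√(j² + 33423) = √(7² + 33423) = √(49 + 33423) = √33472 = 8*√523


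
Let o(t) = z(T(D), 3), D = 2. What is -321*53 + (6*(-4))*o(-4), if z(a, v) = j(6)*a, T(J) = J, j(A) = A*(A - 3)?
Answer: -17877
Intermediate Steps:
j(A) = A*(-3 + A)
z(a, v) = 18*a (z(a, v) = (6*(-3 + 6))*a = (6*3)*a = 18*a)
o(t) = 36 (o(t) = 18*2 = 36)
-321*53 + (6*(-4))*o(-4) = -321*53 + (6*(-4))*36 = -17013 - 24*36 = -17013 - 864 = -17877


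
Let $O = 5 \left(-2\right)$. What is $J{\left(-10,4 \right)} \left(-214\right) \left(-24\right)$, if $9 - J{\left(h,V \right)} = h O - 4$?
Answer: $-446832$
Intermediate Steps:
$O = -10$
$J{\left(h,V \right)} = 13 + 10 h$ ($J{\left(h,V \right)} = 9 - \left(h \left(-10\right) - 4\right) = 9 - \left(- 10 h - 4\right) = 9 - \left(-4 - 10 h\right) = 9 + \left(4 + 10 h\right) = 13 + 10 h$)
$J{\left(-10,4 \right)} \left(-214\right) \left(-24\right) = \left(13 + 10 \left(-10\right)\right) \left(-214\right) \left(-24\right) = \left(13 - 100\right) \left(-214\right) \left(-24\right) = \left(-87\right) \left(-214\right) \left(-24\right) = 18618 \left(-24\right) = -446832$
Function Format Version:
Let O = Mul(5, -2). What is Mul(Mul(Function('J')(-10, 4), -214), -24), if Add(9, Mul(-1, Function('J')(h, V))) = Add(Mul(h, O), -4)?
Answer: -446832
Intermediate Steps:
O = -10
Function('J')(h, V) = Add(13, Mul(10, h)) (Function('J')(h, V) = Add(9, Mul(-1, Add(Mul(h, -10), -4))) = Add(9, Mul(-1, Add(Mul(-10, h), -4))) = Add(9, Mul(-1, Add(-4, Mul(-10, h)))) = Add(9, Add(4, Mul(10, h))) = Add(13, Mul(10, h)))
Mul(Mul(Function('J')(-10, 4), -214), -24) = Mul(Mul(Add(13, Mul(10, -10)), -214), -24) = Mul(Mul(Add(13, -100), -214), -24) = Mul(Mul(-87, -214), -24) = Mul(18618, -24) = -446832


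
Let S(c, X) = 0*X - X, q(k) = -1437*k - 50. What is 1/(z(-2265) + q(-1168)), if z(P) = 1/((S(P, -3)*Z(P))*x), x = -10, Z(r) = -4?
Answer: 120/201403921 ≈ 5.9582e-7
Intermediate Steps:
q(k) = -50 - 1437*k
S(c, X) = -X (S(c, X) = 0 - X = -X)
z(P) = 1/120 (z(P) = 1/((-1*(-3)*(-4))*(-10)) = 1/((3*(-4))*(-10)) = 1/(-12*(-10)) = 1/120)
1/(z(-2265) + q(-1168)) = 1/(1/120 + (-50 - 1437*(-1168))) = 1/(1/120 + (-50 + 1678416)) = 1/(1/120 + 1678366) = 1/(201403921/120) = 120/201403921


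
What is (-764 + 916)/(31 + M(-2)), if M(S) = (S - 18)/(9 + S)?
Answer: 1064/197 ≈ 5.4010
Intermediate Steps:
M(S) = (-18 + S)/(9 + S)
(-764 + 916)/(31 + M(-2)) = (-764 + 916)/(31 + (-18 - 2)/(9 - 2)) = 152/(31 - 20/7) = 152/(197/7) = 152*(7/197) = 1064/197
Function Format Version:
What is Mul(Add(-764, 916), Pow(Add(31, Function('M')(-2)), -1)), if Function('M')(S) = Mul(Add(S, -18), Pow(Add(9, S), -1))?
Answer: Rational(1064, 197) ≈ 5.4010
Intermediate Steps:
Function('M')(S) = Mul(Pow(Add(9, S), -1), Add(-18, S)) (Function('M')(S) = Mul(Add(-18, S), Pow(Add(9, S), -1)) = Mul(Pow(Add(9, S), -1), Add(-18, S)))
Mul(Add(-764, 916), Pow(Add(31, Function('M')(-2)), -1)) = Mul(Add(-764, 916), Pow(Add(31, Mul(Pow(Add(9, -2), -1), Add(-18, -2))), -1)) = Mul(152, Pow(Add(31, Mul(Pow(7, -1), -20)), -1)) = Mul(152, Pow(Add(31, Mul(Rational(1, 7), -20)), -1)) = Mul(152, Pow(Add(31, Rational(-20, 7)), -1)) = Mul(152, Pow(Rational(197, 7), -1)) = Mul(152, Rational(7, 197)) = Rational(1064, 197)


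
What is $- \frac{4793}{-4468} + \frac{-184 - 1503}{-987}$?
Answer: $\frac{1752601}{629988} \approx 2.782$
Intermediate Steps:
$- \frac{4793}{-4468} + \frac{-184 - 1503}{-987} = \left(-4793\right) \left(- \frac{1}{4468}\right) + \left(-184 - 1503\right) \left(- \frac{1}{987}\right) = \frac{4793}{4468} - - \frac{241}{141} = \frac{4793}{4468} + \frac{241}{141} = \frac{1752601}{629988}$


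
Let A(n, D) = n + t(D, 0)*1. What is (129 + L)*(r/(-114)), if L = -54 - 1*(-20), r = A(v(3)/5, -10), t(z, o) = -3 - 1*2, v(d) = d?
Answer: 11/3 ≈ 3.6667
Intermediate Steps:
t(z, o) = -5 (t(z, o) = -3 - 2 = -5)
A(n, D) = -5 + n (A(n, D) = n - 5*1 = n - 5 = -5 + n)
r = -22/5 (r = -5 + 3/5 = -5 + 3*(⅕) = -5 + ⅗ = -22/5 ≈ -4.4000)
L = -34 (L = -54 + 20 = -34)
(129 + L)*(r/(-114)) = (129 - 34)*(-22/5/(-114)) = 95*(-22/5*(-1/114)) = 95*(11/285) = 11/3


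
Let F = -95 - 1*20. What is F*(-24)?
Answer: 2760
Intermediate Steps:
F = -115 (F = -95 - 20 = -115)
F*(-24) = -115*(-24) = 2760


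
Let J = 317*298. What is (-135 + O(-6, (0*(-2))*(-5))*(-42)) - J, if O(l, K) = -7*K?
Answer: -94601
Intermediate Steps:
J = 94466
(-135 + O(-6, (0*(-2))*(-5))*(-42)) - J = (-135 - 7*0*(-2)*(-5)*(-42)) - 1*94466 = (-135 - 0*(-5)*(-42)) - 94466 = (-135 - 7*0*(-42)) - 94466 = (-135 + 0*(-42)) - 94466 = (-135 + 0) - 94466 = -135 - 94466 = -94601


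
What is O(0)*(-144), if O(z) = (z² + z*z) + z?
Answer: 0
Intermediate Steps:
O(z) = z + 2*z² (O(z) = (z² + z²) + z = 2*z² + z = z + 2*z²)
O(0)*(-144) = (0*(1 + 2*0))*(-144) = (0*(1 + 0))*(-144) = (0*1)*(-144) = 0*(-144) = 0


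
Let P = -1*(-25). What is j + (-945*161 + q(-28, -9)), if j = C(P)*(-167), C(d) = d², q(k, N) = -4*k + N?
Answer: -256417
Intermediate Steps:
q(k, N) = N - 4*k
P = 25
j = -104375 (j = 25²*(-167) = 625*(-167) = -104375)
j + (-945*161 + q(-28, -9)) = -104375 + (-945*161 + (-9 - 4*(-28))) = -104375 + (-152145 + (-9 + 112)) = -104375 + (-152145 + 103) = -104375 - 152042 = -256417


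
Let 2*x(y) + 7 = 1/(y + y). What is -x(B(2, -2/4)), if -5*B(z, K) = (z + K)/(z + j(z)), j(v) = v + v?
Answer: 17/2 ≈ 8.5000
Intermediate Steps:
j(v) = 2*v
B(z, K) = -(K + z)/(15*z) (B(z, K) = -(z + K)/(5*(z + 2*z)) = -(K + z)/(5*(3*z)) = -(K + z)*1/(3*z)/5 = -(K + z)/(15*z))
x(y) = -7/2 + 1/(4*y) (x(y) = -7/2 + 1/(2*(y + y)) = -7/2 + 1/(2*((2*y))) = -7/2 + (1/(2*y))/2 = -7/2 + 1/(4*y))
-x(B(2, -2/4)) = -(1 - 14*(-(-2)/4 - 1*2)/(15*2))/(4*((1/15)*(-(-2)/4 - 1*2)/2)) = -(1 - 14*(-(-2)/4 - 2)/(15*2))/(4*((1/15)*(1/2)*(-(-2)/4 - 2))) = -(1 - 14*(-1*(-1/2) - 2)/(15*2))/(4*((1/15)*(1/2)*(-1*(-1/2) - 2))) = -(1 - 14*(1/2 - 2)/(15*2))/(4*((1/15)*(1/2)*(1/2 - 2))) = -(1 - 14*(-3)/(15*2*2))/(4*((1/15)*(1/2)*(-3/2))) = -(1 - 14*(-1/20))/(4*(-1/20)) = -(-20)*(1 + 7/10)/4 = -(-20)*17/(4*10) = -1*(-17/2) = 17/2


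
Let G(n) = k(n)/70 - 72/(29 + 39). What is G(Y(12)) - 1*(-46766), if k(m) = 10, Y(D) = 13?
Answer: 5565045/119 ≈ 46765.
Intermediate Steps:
G(n) = -109/119 (G(n) = 10/70 - 72/(29 + 39) = 10*(1/70) - 72/68 = ⅐ - 72*1/68 = ⅐ - 18/17 = -109/119)
G(Y(12)) - 1*(-46766) = -109/119 - 1*(-46766) = -109/119 + 46766 = 5565045/119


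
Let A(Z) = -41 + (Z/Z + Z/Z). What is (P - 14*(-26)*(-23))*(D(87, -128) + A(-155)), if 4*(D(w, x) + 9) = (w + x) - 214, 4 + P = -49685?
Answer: 25953267/4 ≈ 6.4883e+6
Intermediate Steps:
P = -49689 (P = -4 - 49685 = -49689)
D(w, x) = -125/2 + w/4 + x/4 (D(w, x) = -9 + ((w + x) - 214)/4 = -9 + (-214 + w + x)/4 = -9 + (-107/2 + w/4 + x/4) = -125/2 + w/4 + x/4)
A(Z) = -39 (A(Z) = -41 + (1 + 1) = -41 + 2 = -39)
(P - 14*(-26)*(-23))*(D(87, -128) + A(-155)) = (-49689 - 14*(-26)*(-23))*((-125/2 + (1/4)*87 + (1/4)*(-128)) - 39) = (-49689 + 364*(-23))*((-125/2 + 87/4 - 32) - 39) = (-49689 - 8372)*(-291/4 - 39) = -58061*(-447/4) = 25953267/4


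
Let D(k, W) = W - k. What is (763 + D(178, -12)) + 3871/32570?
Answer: 18666481/32570 ≈ 573.12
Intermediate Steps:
(763 + D(178, -12)) + 3871/32570 = (763 + (-12 - 1*178)) + 3871/32570 = (763 + (-12 - 178)) + 3871*(1/32570) = (763 - 190) + 3871/32570 = 573 + 3871/32570 = 18666481/32570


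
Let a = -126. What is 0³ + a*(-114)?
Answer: 14364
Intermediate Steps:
0³ + a*(-114) = 0³ - 126*(-114) = 0 + 14364 = 14364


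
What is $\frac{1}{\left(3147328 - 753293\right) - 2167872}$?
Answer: $\frac{1}{226163} \approx 4.4216 \cdot 10^{-6}$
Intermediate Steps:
$\frac{1}{\left(3147328 - 753293\right) - 2167872} = \frac{1}{2394035 - 2167872} = \frac{1}{226163}$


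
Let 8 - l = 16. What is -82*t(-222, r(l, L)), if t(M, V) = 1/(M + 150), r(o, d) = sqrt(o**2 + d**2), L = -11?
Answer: 41/36 ≈ 1.1389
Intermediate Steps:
l = -8 (l = 8 - 1*16 = 8 - 16 = -8)
r(o, d) = sqrt(d**2 + o**2)
t(M, V) = 1/(150 + M)
-82*t(-222, r(l, L)) = -82/(150 - 222) = -82/(-72) = -82*(-1/72) = 41/36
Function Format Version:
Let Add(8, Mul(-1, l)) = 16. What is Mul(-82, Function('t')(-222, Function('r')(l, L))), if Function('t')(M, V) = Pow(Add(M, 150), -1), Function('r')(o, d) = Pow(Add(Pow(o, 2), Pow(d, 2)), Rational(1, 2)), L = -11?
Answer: Rational(41, 36) ≈ 1.1389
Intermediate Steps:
l = -8 (l = Add(8, Mul(-1, 16)) = Add(8, -16) = -8)
Function('r')(o, d) = Pow(Add(Pow(d, 2), Pow(o, 2)), Rational(1, 2))
Function('t')(M, V) = Pow(Add(150, M), -1)
Mul(-82, Function('t')(-222, Function('r')(l, L))) = Mul(-82, Pow(Add(150, -222), -1)) = Mul(-82, Pow(-72, -1)) = Mul(-82, Rational(-1, 72)) = Rational(41, 36)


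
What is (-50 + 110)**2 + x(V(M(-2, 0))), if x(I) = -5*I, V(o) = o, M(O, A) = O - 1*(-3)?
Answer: 3595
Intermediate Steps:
M(O, A) = 3 + O (M(O, A) = O + 3 = 3 + O)
(-50 + 110)**2 + x(V(M(-2, 0))) = (-50 + 110)**2 - 5*(3 - 2) = 60**2 - 5*1 = 3600 - 5 = 3595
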